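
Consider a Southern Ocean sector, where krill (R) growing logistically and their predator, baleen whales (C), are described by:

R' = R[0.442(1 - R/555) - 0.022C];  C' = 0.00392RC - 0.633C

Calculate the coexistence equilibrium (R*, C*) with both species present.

R* ≈ 161, C* ≈ 14.2

From dC/dt = 0 with C > 0: 0.00392R* = 0.633, so R* = 161.
Substitute into dR/dt = 0: 0.442(1 - 161/555) = 0.022C*.
The bracket is 0.709, giving C* = 0.313/0.022 = 14.2.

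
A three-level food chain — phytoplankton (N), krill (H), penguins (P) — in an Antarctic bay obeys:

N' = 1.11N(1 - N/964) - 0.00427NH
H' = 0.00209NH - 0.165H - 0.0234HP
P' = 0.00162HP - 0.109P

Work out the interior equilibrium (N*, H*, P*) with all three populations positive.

N* ≈ 714, H* ≈ 67.3, P* ≈ 56.8

From dP/dt = 0: 0.00162H* = 0.109, so H* = 67.3.
From dN/dt = 0: 1.11(1 - N*/964) = 0.00427·67.3, giving N* = 964·(1 - 0.259) = 714.
From dH/dt = 0: 0.00209·714 - 0.165 = 0.0234P*, so P* = 1.33/0.0234 = 56.8.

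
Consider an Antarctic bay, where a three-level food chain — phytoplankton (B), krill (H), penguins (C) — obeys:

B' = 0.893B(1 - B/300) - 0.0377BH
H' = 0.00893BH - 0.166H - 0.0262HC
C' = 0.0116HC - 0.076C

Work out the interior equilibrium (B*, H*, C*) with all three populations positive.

From dC/dt = 0: 0.0116H* = 0.076, so H* = 6.55.
From dB/dt = 0: 0.893(1 - B*/300) = 0.0377·6.55, giving B* = 300·(1 - 0.277) = 217.
From dH/dt = 0: 0.00893·217 - 0.166 = 0.0262C*, so C* = 1.77/0.0262 = 67.6.

B* ≈ 217, H* ≈ 6.55, C* ≈ 67.6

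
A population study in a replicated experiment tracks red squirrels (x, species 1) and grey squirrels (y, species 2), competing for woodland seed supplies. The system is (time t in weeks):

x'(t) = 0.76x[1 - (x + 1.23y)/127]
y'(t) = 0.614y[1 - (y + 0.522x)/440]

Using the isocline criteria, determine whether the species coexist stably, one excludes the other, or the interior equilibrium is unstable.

species 2 excludes species 1

Compare the nullcline intercepts: K1/α12 = 127/1.23 = 103 < K2 = 440; K2/α21 = 440/0.522 = 843 > K1 = 127.
Since the inequalities point opposite ways, species 2 can invade but species 1 cannot.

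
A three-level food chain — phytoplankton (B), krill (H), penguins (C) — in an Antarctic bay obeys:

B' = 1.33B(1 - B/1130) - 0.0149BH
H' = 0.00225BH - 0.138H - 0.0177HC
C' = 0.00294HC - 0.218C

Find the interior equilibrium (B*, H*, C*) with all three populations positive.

From dC/dt = 0: 0.00294H* = 0.218, so H* = 74.1.
From dB/dt = 0: 1.33(1 - B*/1130) = 0.0149·74.1, giving B* = 1130·(1 - 0.831) = 191.
From dH/dt = 0: 0.00225·191 - 0.138 = 0.0177C*, so C* = 0.292/0.0177 = 16.5.

B* ≈ 191, H* ≈ 74.1, C* ≈ 16.5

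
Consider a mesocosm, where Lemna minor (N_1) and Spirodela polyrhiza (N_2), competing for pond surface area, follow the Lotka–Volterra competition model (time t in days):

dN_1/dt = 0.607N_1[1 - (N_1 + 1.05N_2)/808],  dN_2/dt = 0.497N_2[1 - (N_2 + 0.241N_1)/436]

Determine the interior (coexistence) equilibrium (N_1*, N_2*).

N_1* ≈ 469, N_2* ≈ 323

Setting both brackets to zero gives the nullclines N_1 + 1.05N_2 = 808 and 0.241N_1 + N_2 = 436.
Substituting N_2 = 436 - 0.241N_1 into the first: N_1(1 - 1.05·0.241) = 808 - 1.05·436.
So N_1* = 350/0.747 = 469, and then N_2* = 436 - 0.241·469 = 323.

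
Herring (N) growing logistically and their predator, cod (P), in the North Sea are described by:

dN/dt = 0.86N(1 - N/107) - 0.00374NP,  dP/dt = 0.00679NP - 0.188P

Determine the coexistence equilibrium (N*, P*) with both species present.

From dP/dt = 0 with P > 0: 0.00679N* = 0.188, so N* = 27.7.
Substitute into dN/dt = 0: 0.86(1 - 27.7/107) = 0.00374P*.
The bracket is 0.741, giving P* = 0.637/0.00374 = 170.

N* ≈ 27.7, P* ≈ 170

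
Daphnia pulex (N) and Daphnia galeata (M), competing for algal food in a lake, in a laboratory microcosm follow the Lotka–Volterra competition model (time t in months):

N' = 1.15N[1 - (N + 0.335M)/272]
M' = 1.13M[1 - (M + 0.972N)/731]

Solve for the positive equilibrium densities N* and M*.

N* ≈ 40.2, M* ≈ 692

Setting both brackets to zero gives the nullclines N + 0.335M = 272 and 0.972N + M = 731.
Substituting M = 731 - 0.972N into the first: N(1 - 0.335·0.972) = 272 - 0.335·731.
So N* = 27.1/0.674 = 40.2, and then M* = 731 - 0.972·40.2 = 692.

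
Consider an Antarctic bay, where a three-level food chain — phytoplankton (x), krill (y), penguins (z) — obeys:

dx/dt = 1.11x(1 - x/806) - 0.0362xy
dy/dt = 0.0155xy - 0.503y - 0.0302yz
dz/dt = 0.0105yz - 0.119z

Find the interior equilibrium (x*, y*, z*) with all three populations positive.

x* ≈ 508, y* ≈ 11.3, z* ≈ 244

From dz/dt = 0: 0.0105y* = 0.119, so y* = 11.3.
From dx/dt = 0: 1.11(1 - x*/806) = 0.0362·11.3, giving x* = 806·(1 - 0.37) = 508.
From dy/dt = 0: 0.0155·508 - 0.503 = 0.0302z*, so z* = 7.37/0.0302 = 244.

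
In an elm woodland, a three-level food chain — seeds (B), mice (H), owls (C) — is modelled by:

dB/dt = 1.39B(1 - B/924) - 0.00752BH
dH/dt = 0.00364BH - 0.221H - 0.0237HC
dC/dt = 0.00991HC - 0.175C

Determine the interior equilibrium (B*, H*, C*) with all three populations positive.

From dC/dt = 0: 0.00991H* = 0.175, so H* = 17.7.
From dB/dt = 0: 1.39(1 - B*/924) = 0.00752·17.7, giving B* = 924·(1 - 0.0955) = 836.
From dH/dt = 0: 0.00364·836 - 0.221 = 0.0237C*, so C* = 2.82/0.0237 = 119.

B* ≈ 836, H* ≈ 17.7, C* ≈ 119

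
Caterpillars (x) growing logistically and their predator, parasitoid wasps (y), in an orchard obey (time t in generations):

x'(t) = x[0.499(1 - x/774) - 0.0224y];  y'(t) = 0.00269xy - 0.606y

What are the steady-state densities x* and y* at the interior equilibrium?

x* ≈ 225, y* ≈ 15.8

From dy/dt = 0 with y > 0: 0.00269x* = 0.606, so x* = 225.
Substitute into dx/dt = 0: 0.499(1 - 225/774) = 0.0224y*.
The bracket is 0.709, giving y* = 0.354/0.0224 = 15.8.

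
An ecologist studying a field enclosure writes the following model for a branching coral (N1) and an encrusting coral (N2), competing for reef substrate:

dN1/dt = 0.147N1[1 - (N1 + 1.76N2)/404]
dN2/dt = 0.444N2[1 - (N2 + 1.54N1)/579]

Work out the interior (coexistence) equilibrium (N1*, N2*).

Setting both brackets to zero gives the nullclines N1 + 1.76N2 = 404 and 1.54N1 + N2 = 579.
Substituting N2 = 579 - 1.54N1 into the first: N1(1 - 1.76·1.54) = 404 - 1.76·579.
So N1* = -615/-1.71 = 360, and then N2* = 579 - 1.54·360 = 25.2.

N1* ≈ 360, N2* ≈ 25.2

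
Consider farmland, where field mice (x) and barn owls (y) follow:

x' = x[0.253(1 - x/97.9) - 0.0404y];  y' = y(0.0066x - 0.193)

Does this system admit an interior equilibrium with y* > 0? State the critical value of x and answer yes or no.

Threshold x = 29.2; K > 29.2, so yes, the predator persists.

The predator equation gives dy/dt > 0 only when x > 0.193/0.0066 = 29.2.
Without the predator, x → K = 97.9. Since 97.9 > 29.2, the predator can invade and persist.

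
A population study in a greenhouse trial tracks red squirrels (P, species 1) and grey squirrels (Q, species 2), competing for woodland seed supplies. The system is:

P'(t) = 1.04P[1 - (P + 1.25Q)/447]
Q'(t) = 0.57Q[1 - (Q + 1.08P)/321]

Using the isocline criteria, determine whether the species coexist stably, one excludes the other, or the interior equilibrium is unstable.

Compare the nullcline intercepts: K1/α12 = 447/1.25 = 358 > K2 = 321; K2/α21 = 321/1.08 = 297 < K1 = 447.
Since the inequalities point opposite ways, species 1 can invade but species 2 cannot.

species 1 excludes species 2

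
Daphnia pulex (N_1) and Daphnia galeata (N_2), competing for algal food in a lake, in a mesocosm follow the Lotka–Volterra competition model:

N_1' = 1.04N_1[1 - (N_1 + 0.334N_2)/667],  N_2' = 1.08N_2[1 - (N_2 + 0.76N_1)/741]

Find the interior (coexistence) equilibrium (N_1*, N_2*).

N_1* ≈ 562, N_2* ≈ 314

Setting both brackets to zero gives the nullclines N_1 + 0.334N_2 = 667 and 0.76N_1 + N_2 = 741.
Substituting N_2 = 741 - 0.76N_1 into the first: N_1(1 - 0.334·0.76) = 667 - 0.334·741.
So N_1* = 420/0.746 = 562, and then N_2* = 741 - 0.76·562 = 314.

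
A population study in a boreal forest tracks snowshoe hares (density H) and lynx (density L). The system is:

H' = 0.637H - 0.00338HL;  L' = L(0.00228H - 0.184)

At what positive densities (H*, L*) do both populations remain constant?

H* ≈ 80.7, L* ≈ 188

Set dL/dt = 0 with L > 0: 0.00228H - 0.184 = 0, so H* = 0.184/0.00228 = 80.7.
Set dH/dt = 0 with H > 0: 0.637 - 0.00338L = 0, so L* = 0.637/0.00338 = 188.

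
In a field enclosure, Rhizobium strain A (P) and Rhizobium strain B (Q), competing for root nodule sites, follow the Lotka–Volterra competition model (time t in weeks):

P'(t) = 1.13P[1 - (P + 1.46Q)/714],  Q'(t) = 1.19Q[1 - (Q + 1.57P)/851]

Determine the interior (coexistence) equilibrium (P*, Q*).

P* ≈ 409, Q* ≈ 209

Setting both brackets to zero gives the nullclines P + 1.46Q = 714 and 1.57P + Q = 851.
Substituting Q = 851 - 1.57P into the first: P(1 - 1.46·1.57) = 714 - 1.46·851.
So P* = -528/-1.29 = 409, and then Q* = 851 - 1.57·409 = 209.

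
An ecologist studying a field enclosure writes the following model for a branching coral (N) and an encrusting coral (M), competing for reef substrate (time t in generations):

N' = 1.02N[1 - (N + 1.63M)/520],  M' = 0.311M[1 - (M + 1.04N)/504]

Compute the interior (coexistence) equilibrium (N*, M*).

N* ≈ 434, M* ≈ 52.9

Setting both brackets to zero gives the nullclines N + 1.63M = 520 and 1.04N + M = 504.
Substituting M = 504 - 1.04N into the first: N(1 - 1.63·1.04) = 520 - 1.63·504.
So N* = -302/-0.695 = 434, and then M* = 504 - 1.04·434 = 52.9.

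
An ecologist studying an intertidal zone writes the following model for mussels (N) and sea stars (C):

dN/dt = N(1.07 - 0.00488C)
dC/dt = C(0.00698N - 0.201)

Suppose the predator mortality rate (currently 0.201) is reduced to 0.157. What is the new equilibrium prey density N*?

N* ≈ 22.5

At the interior fixed point, setting dC/dt = 0 with C > 0 fixes N* = (predator death rate)/(NC coefficient) — independent of the other coefficients.
With the change, N* = 0.157/0.00698 = 22.5; it falls from 28.8.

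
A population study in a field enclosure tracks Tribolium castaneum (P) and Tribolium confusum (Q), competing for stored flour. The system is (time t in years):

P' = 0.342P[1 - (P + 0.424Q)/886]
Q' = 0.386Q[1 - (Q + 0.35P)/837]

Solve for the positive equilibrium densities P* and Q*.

Setting both brackets to zero gives the nullclines P + 0.424Q = 886 and 0.35P + Q = 837.
Substituting Q = 837 - 0.35P into the first: P(1 - 0.424·0.35) = 886 - 0.424·837.
So P* = 531/0.852 = 624, and then Q* = 837 - 0.35·624 = 619.

P* ≈ 624, Q* ≈ 619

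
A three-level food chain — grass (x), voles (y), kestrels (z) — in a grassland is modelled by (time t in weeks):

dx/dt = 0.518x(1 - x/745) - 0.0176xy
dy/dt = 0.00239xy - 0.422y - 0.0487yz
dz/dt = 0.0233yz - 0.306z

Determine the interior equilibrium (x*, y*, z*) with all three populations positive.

From dz/dt = 0: 0.0233y* = 0.306, so y* = 13.1.
From dx/dt = 0: 0.518(1 - x*/745) = 0.0176·13.1, giving x* = 745·(1 - 0.446) = 413.
From dy/dt = 0: 0.00239·413 - 0.422 = 0.0487z*, so z* = 0.564/0.0487 = 11.6.

x* ≈ 413, y* ≈ 13.1, z* ≈ 11.6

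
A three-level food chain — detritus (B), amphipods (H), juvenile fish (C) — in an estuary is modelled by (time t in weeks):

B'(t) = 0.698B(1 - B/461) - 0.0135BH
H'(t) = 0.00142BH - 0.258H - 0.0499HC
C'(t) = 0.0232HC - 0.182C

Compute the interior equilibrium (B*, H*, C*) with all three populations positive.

B* ≈ 391, H* ≈ 7.84, C* ≈ 5.96

From dC/dt = 0: 0.0232H* = 0.182, so H* = 7.84.
From dB/dt = 0: 0.698(1 - B*/461) = 0.0135·7.84, giving B* = 461·(1 - 0.152) = 391.
From dH/dt = 0: 0.00142·391 - 0.258 = 0.0499C*, so C* = 0.297/0.0499 = 5.96.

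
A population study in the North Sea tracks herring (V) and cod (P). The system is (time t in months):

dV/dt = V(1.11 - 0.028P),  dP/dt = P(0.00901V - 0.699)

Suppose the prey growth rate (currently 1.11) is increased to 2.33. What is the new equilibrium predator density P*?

P* ≈ 83.2

At the interior fixed point, setting dV/dt = 0 with V > 0 fixes P* = (prey growth rate)/(VP coefficient) — independent of the other coefficients.
With the change, P* = 2.33/0.028 = 83.2; it rises from 39.6.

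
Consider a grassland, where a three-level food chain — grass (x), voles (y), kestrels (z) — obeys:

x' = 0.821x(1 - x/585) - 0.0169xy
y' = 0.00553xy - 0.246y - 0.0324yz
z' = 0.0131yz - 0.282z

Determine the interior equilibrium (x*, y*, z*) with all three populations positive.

x* ≈ 326, y* ≈ 21.5, z* ≈ 48

From dz/dt = 0: 0.0131y* = 0.282, so y* = 21.5.
From dx/dt = 0: 0.821(1 - x*/585) = 0.0169·21.5, giving x* = 585·(1 - 0.443) = 326.
From dy/dt = 0: 0.00553·326 - 0.246 = 0.0324z*, so z* = 1.56/0.0324 = 48.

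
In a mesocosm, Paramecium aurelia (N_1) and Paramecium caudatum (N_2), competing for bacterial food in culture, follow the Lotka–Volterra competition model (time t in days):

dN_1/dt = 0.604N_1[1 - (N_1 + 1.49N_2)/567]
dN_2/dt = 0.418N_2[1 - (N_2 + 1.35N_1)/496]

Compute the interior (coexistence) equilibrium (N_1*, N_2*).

N_1* ≈ 170, N_2* ≈ 266

Setting both brackets to zero gives the nullclines N_1 + 1.49N_2 = 567 and 1.35N_1 + N_2 = 496.
Substituting N_2 = 496 - 1.35N_1 into the first: N_1(1 - 1.49·1.35) = 567 - 1.49·496.
So N_1* = -172/-1.01 = 170, and then N_2* = 496 - 1.35·170 = 266.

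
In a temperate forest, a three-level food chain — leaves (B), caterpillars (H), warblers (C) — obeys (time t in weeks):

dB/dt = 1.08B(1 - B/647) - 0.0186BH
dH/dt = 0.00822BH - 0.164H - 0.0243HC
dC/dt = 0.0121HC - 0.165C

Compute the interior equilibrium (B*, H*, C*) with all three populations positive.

B* ≈ 495, H* ≈ 13.6, C* ≈ 161

From dC/dt = 0: 0.0121H* = 0.165, so H* = 13.6.
From dB/dt = 0: 1.08(1 - B*/647) = 0.0186·13.6, giving B* = 647·(1 - 0.235) = 495.
From dH/dt = 0: 0.00822·495 - 0.164 = 0.0243C*, so C* = 3.91/0.0243 = 161.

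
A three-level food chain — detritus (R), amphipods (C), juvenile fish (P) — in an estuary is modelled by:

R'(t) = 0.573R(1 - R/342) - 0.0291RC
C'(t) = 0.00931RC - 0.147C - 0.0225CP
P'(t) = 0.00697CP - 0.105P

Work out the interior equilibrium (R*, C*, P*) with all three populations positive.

R* ≈ 80.3, C* ≈ 15.1, P* ≈ 26.7

From dP/dt = 0: 0.00697C* = 0.105, so C* = 15.1.
From dR/dt = 0: 0.573(1 - R*/342) = 0.0291·15.1, giving R* = 342·(1 - 0.765) = 80.3.
From dC/dt = 0: 0.00931·80.3 - 0.147 = 0.0225P*, so P* = 0.601/0.0225 = 26.7.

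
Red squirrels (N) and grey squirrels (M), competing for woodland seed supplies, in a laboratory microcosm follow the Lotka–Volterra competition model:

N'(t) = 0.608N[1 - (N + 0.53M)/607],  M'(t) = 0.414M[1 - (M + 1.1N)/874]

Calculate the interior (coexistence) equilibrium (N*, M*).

Setting both brackets to zero gives the nullclines N + 0.53M = 607 and 1.1N + M = 874.
Substituting M = 874 - 1.1N into the first: N(1 - 0.53·1.1) = 607 - 0.53·874.
So N* = 144/0.417 = 345, and then M* = 874 - 1.1·345 = 495.

N* ≈ 345, M* ≈ 495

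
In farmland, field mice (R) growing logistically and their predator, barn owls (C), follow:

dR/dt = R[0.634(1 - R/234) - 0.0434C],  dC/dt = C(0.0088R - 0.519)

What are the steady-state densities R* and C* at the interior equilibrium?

R* ≈ 59, C* ≈ 10.9

From dC/dt = 0 with C > 0: 0.0088R* = 0.519, so R* = 59.
Substitute into dR/dt = 0: 0.634(1 - 59/234) = 0.0434C*.
The bracket is 0.748, giving C* = 0.474/0.0434 = 10.9.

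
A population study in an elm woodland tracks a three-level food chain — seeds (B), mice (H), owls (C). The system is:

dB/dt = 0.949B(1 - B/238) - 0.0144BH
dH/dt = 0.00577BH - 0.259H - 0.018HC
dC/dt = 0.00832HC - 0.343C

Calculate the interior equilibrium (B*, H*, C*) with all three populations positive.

From dC/dt = 0: 0.00832H* = 0.343, so H* = 41.2.
From dB/dt = 0: 0.949(1 - B*/238) = 0.0144·41.2, giving B* = 238·(1 - 0.626) = 89.1.
From dH/dt = 0: 0.00577·89.1 - 0.259 = 0.018C*, so C* = 0.255/0.018 = 14.2.

B* ≈ 89.1, H* ≈ 41.2, C* ≈ 14.2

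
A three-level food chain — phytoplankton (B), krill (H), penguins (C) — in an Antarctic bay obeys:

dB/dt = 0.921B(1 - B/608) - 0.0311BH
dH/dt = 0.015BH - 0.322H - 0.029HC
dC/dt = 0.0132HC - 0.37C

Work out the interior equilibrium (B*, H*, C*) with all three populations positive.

From dC/dt = 0: 0.0132H* = 0.37, so H* = 28.
From dB/dt = 0: 0.921(1 - B*/608) = 0.0311·28, giving B* = 608·(1 - 0.947) = 32.5.
From dH/dt = 0: 0.015·32.5 - 0.322 = 0.029C*, so C* = 0.166/0.029 = 5.72.

B* ≈ 32.5, H* ≈ 28, C* ≈ 5.72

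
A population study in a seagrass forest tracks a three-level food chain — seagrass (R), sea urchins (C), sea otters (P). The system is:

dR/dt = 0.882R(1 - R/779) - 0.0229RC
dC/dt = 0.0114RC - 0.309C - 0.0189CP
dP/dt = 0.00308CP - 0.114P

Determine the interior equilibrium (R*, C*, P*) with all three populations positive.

From dP/dt = 0: 0.00308C* = 0.114, so C* = 37.
From dR/dt = 0: 0.882(1 - R*/779) = 0.0229·37, giving R* = 779·(1 - 0.961) = 30.4.
From dC/dt = 0: 0.0114·30.4 - 0.309 = 0.0189P*, so P* = 0.0374/0.0189 = 1.98.

R* ≈ 30.4, C* ≈ 37, P* ≈ 1.98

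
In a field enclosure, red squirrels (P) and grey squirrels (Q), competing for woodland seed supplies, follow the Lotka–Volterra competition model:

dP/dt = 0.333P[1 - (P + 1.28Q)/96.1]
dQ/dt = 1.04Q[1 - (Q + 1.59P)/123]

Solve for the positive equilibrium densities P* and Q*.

Setting both brackets to zero gives the nullclines P + 1.28Q = 96.1 and 1.59P + Q = 123.
Substituting Q = 123 - 1.59P into the first: P(1 - 1.28·1.59) = 96.1 - 1.28·123.
So P* = -61.3/-1.04 = 59.3, and then Q* = 123 - 1.59·59.3 = 28.8.

P* ≈ 59.3, Q* ≈ 28.8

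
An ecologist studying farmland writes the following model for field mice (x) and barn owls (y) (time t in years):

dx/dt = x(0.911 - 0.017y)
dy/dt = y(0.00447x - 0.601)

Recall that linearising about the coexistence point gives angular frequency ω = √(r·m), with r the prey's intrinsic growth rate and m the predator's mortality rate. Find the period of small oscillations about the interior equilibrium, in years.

Here r = 0.911 and m = 0.601, so r·m = 0.548.
ω = √0.548 = 0.74 per year, hence T = 2π/ω ≈ 8.49 years.

T ≈ 8.49 years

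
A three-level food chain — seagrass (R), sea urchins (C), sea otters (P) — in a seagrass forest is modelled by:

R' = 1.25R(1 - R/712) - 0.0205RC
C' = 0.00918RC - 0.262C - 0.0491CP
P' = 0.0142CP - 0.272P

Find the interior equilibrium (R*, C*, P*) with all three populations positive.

R* ≈ 488, C* ≈ 19.2, P* ≈ 86

From dP/dt = 0: 0.0142C* = 0.272, so C* = 19.2.
From dR/dt = 0: 1.25(1 - R*/712) = 0.0205·19.2, giving R* = 712·(1 - 0.314) = 488.
From dC/dt = 0: 0.00918·488 - 0.262 = 0.0491P*, so P* = 4.22/0.0491 = 86.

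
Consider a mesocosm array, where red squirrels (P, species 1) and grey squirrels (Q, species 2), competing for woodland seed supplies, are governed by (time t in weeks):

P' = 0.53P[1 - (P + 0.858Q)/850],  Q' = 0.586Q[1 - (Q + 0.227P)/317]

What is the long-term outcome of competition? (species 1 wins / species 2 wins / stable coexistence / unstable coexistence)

stable coexistence

Compare the nullcline intercepts: K1/α12 = 850/0.858 = 991 > K2 = 317; K2/α21 = 317/0.227 = 1400 > K1 = 850.
Since both inequalities hold, each species can invade when rare, so the interior equilibrium is stable.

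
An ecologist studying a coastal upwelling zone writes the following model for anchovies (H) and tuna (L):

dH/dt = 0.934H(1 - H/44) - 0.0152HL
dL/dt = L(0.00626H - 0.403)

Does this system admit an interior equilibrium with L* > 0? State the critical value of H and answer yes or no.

The predator equation gives dL/dt > 0 only when H > 0.403/0.00626 = 64.4.
Without the predator, H → K = 44. Since 44 < 64.4, the predator cannot invade.

Threshold H = 64.4; K < 64.4, so no, the predator goes extinct.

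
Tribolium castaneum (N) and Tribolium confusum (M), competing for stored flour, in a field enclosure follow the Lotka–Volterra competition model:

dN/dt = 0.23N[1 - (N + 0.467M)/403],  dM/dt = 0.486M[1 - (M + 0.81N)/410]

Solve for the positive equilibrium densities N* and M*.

Setting both brackets to zero gives the nullclines N + 0.467M = 403 and 0.81N + M = 410.
Substituting M = 410 - 0.81N into the first: N(1 - 0.467·0.81) = 403 - 0.467·410.
So N* = 212/0.622 = 340, and then M* = 410 - 0.81·340 = 134.

N* ≈ 340, M* ≈ 134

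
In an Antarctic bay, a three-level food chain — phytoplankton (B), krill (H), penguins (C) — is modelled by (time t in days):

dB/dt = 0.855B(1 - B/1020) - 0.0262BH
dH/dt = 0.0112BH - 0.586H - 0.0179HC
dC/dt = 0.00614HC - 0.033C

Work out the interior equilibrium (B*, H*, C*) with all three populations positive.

From dC/dt = 0: 0.00614H* = 0.033, so H* = 5.37.
From dB/dt = 0: 0.855(1 - B*/1020) = 0.0262·5.37, giving B* = 1020·(1 - 0.165) = 852.
From dH/dt = 0: 0.0112·852 - 0.586 = 0.0179C*, so C* = 8.96/0.0179 = 500.

B* ≈ 852, H* ≈ 5.37, C* ≈ 500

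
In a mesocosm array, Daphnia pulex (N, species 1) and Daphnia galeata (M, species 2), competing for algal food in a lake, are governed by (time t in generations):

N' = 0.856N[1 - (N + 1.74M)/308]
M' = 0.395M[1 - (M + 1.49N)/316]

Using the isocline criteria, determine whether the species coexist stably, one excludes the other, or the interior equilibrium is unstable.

Compare the nullcline intercepts: K1/α12 = 308/1.74 = 177 < K2 = 316; K2/α21 = 316/1.49 = 212 < K1 = 308.
Since both are reversed, neither can invade when rare; the interior point is a saddle.

unstable coexistence (outcome depends on initial conditions)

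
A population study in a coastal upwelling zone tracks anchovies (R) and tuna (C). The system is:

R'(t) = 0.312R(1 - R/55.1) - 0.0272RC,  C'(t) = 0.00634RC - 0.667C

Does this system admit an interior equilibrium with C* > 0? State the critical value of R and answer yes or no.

The predator equation gives dC/dt > 0 only when R > 0.667/0.00634 = 105.
Without the predator, R → K = 55.1. Since 55.1 < 105, the predator cannot invade.

Threshold R = 105; K < 105, so no, the predator goes extinct.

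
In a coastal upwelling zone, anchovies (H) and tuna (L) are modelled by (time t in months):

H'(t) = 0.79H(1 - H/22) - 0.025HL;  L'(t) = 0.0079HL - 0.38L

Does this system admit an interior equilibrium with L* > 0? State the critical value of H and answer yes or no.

Threshold H = 48.1; K < 48.1, so no, the predator goes extinct.

The predator equation gives dL/dt > 0 only when H > 0.38/0.0079 = 48.1.
Without the predator, H → K = 22. Since 22 < 48.1, the predator cannot invade.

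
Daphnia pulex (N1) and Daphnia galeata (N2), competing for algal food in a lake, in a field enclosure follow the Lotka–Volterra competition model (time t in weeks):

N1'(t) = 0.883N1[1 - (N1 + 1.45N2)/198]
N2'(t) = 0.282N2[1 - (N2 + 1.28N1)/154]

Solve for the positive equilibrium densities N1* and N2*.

N1* ≈ 29.6, N2* ≈ 116

Setting both brackets to zero gives the nullclines N1 + 1.45N2 = 198 and 1.28N1 + N2 = 154.
Substituting N2 = 154 - 1.28N1 into the first: N1(1 - 1.45·1.28) = 198 - 1.45·154.
So N1* = -25.3/-0.856 = 29.6, and then N2* = 154 - 1.28·29.6 = 116.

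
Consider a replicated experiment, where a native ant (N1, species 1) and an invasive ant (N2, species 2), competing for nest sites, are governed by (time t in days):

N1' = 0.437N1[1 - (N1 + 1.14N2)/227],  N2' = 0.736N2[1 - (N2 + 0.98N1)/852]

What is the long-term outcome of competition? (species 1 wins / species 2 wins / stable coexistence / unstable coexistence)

species 2 excludes species 1

Compare the nullcline intercepts: K1/α12 = 227/1.14 = 199 < K2 = 852; K2/α21 = 852/0.98 = 869 > K1 = 227.
Since the inequalities point opposite ways, species 2 can invade but species 1 cannot.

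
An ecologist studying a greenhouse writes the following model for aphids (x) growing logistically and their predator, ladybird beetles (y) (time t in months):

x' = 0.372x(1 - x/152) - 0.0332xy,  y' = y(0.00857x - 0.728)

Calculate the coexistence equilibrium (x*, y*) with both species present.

x* ≈ 84.9, y* ≈ 4.94

From dy/dt = 0 with y > 0: 0.00857x* = 0.728, so x* = 84.9.
Substitute into dx/dt = 0: 0.372(1 - 84.9/152) = 0.0332y*.
The bracket is 0.441, giving y* = 0.164/0.0332 = 4.94.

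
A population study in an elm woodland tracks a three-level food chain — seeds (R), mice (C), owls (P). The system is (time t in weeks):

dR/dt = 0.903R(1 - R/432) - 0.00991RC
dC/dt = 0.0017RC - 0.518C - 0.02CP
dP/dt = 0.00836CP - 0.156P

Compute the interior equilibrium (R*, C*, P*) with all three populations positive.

R* ≈ 344, C* ≈ 18.7, P* ≈ 3.3

From dP/dt = 0: 0.00836C* = 0.156, so C* = 18.7.
From dR/dt = 0: 0.903(1 - R*/432) = 0.00991·18.7, giving R* = 432·(1 - 0.205) = 344.
From dC/dt = 0: 0.0017·344 - 0.518 = 0.02P*, so P* = 0.066/0.02 = 3.3.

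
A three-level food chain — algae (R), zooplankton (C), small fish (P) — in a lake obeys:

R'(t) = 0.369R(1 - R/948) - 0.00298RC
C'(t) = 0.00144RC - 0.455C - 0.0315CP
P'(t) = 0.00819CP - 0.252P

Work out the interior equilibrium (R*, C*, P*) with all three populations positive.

R* ≈ 712, C* ≈ 30.8, P* ≈ 18.1

From dP/dt = 0: 0.00819C* = 0.252, so C* = 30.8.
From dR/dt = 0: 0.369(1 - R*/948) = 0.00298·30.8, giving R* = 948·(1 - 0.248) = 712.
From dC/dt = 0: 0.00144·712 - 0.455 = 0.0315P*, so P* = 0.571/0.0315 = 18.1.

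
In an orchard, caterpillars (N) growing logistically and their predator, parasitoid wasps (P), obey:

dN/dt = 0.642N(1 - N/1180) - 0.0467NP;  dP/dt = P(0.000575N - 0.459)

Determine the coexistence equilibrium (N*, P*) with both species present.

From dP/dt = 0 with P > 0: 0.000575N* = 0.459, so N* = 798.
Substitute into dN/dt = 0: 0.642(1 - 798/1180) = 0.0467P*.
The bracket is 0.324, giving P* = 0.208/0.0467 = 4.45.

N* ≈ 798, P* ≈ 4.45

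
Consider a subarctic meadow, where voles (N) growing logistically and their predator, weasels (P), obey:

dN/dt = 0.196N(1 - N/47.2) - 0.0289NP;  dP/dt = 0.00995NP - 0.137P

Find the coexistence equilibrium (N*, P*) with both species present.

N* ≈ 13.8, P* ≈ 4.8

From dP/dt = 0 with P > 0: 0.00995N* = 0.137, so N* = 13.8.
Substitute into dN/dt = 0: 0.196(1 - 13.8/47.2) = 0.0289P*.
The bracket is 0.708, giving P* = 0.139/0.0289 = 4.8.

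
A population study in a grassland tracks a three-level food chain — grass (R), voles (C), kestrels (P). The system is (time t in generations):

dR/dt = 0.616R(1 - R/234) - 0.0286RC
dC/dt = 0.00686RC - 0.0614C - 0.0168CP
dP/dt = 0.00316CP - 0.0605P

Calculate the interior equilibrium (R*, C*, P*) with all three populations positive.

R* ≈ 26, C* ≈ 19.1, P* ≈ 6.96

From dP/dt = 0: 0.00316C* = 0.0605, so C* = 19.1.
From dR/dt = 0: 0.616(1 - R*/234) = 0.0286·19.1, giving R* = 234·(1 - 0.889) = 26.
From dC/dt = 0: 0.00686·26 - 0.0614 = 0.0168P*, so P* = 0.117/0.0168 = 6.96.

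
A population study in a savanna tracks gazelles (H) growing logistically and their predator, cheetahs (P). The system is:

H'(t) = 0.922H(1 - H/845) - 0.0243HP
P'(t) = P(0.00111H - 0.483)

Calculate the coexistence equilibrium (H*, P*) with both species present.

H* ≈ 435, P* ≈ 18.4

From dP/dt = 0 with P > 0: 0.00111H* = 0.483, so H* = 435.
Substitute into dH/dt = 0: 0.922(1 - 435/845) = 0.0243P*.
The bracket is 0.485, giving P* = 0.447/0.0243 = 18.4.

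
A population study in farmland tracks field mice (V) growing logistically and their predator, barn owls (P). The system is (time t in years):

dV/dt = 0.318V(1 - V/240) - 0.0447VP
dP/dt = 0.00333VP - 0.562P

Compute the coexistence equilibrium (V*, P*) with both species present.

From dP/dt = 0 with P > 0: 0.00333V* = 0.562, so V* = 169.
Substitute into dV/dt = 0: 0.318(1 - 169/240) = 0.0447P*.
The bracket is 0.297, giving P* = 0.0944/0.0447 = 2.11.

V* ≈ 169, P* ≈ 2.11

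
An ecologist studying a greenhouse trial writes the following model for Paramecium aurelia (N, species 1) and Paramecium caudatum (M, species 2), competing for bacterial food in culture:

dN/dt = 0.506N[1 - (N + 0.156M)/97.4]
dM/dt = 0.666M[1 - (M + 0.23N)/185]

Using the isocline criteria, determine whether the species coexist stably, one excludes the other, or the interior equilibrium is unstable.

Compare the nullcline intercepts: K1/α12 = 97.4/0.156 = 624 > K2 = 185; K2/α21 = 185/0.23 = 804 > K1 = 97.4.
Since both inequalities hold, each species can invade when rare, so the interior equilibrium is stable.

stable coexistence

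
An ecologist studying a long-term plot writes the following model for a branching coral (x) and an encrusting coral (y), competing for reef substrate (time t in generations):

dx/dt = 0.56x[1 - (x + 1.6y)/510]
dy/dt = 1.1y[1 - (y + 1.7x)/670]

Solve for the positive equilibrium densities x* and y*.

Setting both brackets to zero gives the nullclines x + 1.6y = 510 and 1.7x + y = 670.
Substituting y = 670 - 1.7x into the first: x(1 - 1.6·1.7) = 510 - 1.6·670.
So x* = -562/-1.72 = 327, and then y* = 670 - 1.7·327 = 115.

x* ≈ 327, y* ≈ 115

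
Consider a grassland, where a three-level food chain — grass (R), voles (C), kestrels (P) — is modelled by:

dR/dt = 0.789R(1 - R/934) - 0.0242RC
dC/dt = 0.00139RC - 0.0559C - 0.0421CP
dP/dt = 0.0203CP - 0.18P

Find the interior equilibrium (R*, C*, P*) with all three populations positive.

R* ≈ 680, C* ≈ 8.87, P* ≈ 21.1

From dP/dt = 0: 0.0203C* = 0.18, so C* = 8.87.
From dR/dt = 0: 0.789(1 - R*/934) = 0.0242·8.87, giving R* = 934·(1 - 0.272) = 680.
From dC/dt = 0: 0.00139·680 - 0.0559 = 0.0421P*, so P* = 0.889/0.0421 = 21.1.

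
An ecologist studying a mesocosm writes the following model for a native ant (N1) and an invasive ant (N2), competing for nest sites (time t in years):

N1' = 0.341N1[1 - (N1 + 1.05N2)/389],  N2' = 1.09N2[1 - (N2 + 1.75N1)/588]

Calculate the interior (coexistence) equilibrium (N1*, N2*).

Setting both brackets to zero gives the nullclines N1 + 1.05N2 = 389 and 1.75N1 + N2 = 588.
Substituting N2 = 588 - 1.75N1 into the first: N1(1 - 1.05·1.75) = 389 - 1.05·588.
So N1* = -228/-0.838 = 273, and then N2* = 588 - 1.75·273 = 111.

N1* ≈ 273, N2* ≈ 111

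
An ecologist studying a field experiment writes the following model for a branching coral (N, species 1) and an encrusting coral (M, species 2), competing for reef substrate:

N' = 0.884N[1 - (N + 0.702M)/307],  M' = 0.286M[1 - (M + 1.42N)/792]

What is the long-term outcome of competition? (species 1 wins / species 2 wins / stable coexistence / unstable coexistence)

species 2 excludes species 1

Compare the nullcline intercepts: K1/α12 = 307/0.702 = 437 < K2 = 792; K2/α21 = 792/1.42 = 558 > K1 = 307.
Since the inequalities point opposite ways, species 2 can invade but species 1 cannot.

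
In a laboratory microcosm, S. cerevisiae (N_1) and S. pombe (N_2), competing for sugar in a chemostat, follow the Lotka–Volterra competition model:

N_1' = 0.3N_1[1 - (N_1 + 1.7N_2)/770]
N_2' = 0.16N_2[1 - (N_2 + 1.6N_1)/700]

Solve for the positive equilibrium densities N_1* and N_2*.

Setting both brackets to zero gives the nullclines N_1 + 1.7N_2 = 770 and 1.6N_1 + N_2 = 700.
Substituting N_2 = 700 - 1.6N_1 into the first: N_1(1 - 1.7·1.6) = 770 - 1.7·700.
So N_1* = -420/-1.72 = 244, and then N_2* = 700 - 1.6·244 = 309.

N_1* ≈ 244, N_2* ≈ 309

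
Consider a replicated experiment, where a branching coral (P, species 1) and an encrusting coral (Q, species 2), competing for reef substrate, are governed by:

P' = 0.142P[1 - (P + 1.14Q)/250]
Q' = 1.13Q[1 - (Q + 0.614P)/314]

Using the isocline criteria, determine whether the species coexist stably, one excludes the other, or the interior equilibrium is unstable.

species 2 excludes species 1

Compare the nullcline intercepts: K1/α12 = 250/1.14 = 219 < K2 = 314; K2/α21 = 314/0.614 = 511 > K1 = 250.
Since the inequalities point opposite ways, species 2 can invade but species 1 cannot.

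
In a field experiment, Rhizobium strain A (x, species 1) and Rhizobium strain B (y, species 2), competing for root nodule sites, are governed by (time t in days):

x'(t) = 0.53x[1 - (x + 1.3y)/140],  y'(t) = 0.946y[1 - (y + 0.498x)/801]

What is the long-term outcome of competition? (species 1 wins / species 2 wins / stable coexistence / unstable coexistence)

Compare the nullcline intercepts: K1/α12 = 140/1.3 = 108 < K2 = 801; K2/α21 = 801/0.498 = 1610 > K1 = 140.
Since the inequalities point opposite ways, species 2 can invade but species 1 cannot.

species 2 excludes species 1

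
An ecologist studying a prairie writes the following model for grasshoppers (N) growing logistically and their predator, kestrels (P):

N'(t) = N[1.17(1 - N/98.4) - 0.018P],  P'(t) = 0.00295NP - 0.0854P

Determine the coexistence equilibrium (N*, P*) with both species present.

From dP/dt = 0 with P > 0: 0.00295N* = 0.0854, so N* = 28.9.
Substitute into dN/dt = 0: 1.17(1 - 28.9/98.4) = 0.018P*.
The bracket is 0.706, giving P* = 0.826/0.018 = 45.9.

N* ≈ 28.9, P* ≈ 45.9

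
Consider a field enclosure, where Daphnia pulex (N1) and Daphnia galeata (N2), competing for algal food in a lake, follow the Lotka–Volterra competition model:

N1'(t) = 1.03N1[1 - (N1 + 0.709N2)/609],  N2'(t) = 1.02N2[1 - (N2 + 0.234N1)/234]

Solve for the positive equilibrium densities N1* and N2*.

Setting both brackets to zero gives the nullclines N1 + 0.709N2 = 609 and 0.234N1 + N2 = 234.
Substituting N2 = 234 - 0.234N1 into the first: N1(1 - 0.709·0.234) = 609 - 0.709·234.
So N1* = 443/0.834 = 531, and then N2* = 234 - 0.234·531 = 110.

N1* ≈ 531, N2* ≈ 110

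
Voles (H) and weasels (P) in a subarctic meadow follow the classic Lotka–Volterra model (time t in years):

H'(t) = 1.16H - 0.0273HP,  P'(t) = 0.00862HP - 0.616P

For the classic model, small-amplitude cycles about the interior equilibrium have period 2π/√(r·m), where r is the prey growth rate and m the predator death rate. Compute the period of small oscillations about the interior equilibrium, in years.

Here r = 1.16 and m = 0.616, so r·m = 0.715.
ω = √0.715 = 0.845 per year, hence T = 2π/ω ≈ 7.43 years.

T ≈ 7.43 years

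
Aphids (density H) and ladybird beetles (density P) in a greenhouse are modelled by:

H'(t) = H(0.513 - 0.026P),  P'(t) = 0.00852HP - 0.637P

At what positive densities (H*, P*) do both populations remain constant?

H* ≈ 74.8, P* ≈ 19.7

Set dP/dt = 0 with P > 0: 0.00852H - 0.637 = 0, so H* = 0.637/0.00852 = 74.8.
Set dH/dt = 0 with H > 0: 0.513 - 0.026P = 0, so P* = 0.513/0.026 = 19.7.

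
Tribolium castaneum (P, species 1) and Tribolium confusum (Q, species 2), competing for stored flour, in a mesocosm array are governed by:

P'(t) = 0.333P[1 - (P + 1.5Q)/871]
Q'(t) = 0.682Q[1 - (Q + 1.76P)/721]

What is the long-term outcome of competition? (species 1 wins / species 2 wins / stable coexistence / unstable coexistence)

unstable coexistence (outcome depends on initial conditions)

Compare the nullcline intercepts: K1/α12 = 871/1.5 = 581 < K2 = 721; K2/α21 = 721/1.76 = 410 < K1 = 871.
Since both are reversed, neither can invade when rare; the interior point is a saddle.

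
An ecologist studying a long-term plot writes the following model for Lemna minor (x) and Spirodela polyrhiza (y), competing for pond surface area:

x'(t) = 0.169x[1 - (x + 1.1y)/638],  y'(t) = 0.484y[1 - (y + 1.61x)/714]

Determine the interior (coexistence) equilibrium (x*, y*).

x* ≈ 191, y* ≈ 406

Setting both brackets to zero gives the nullclines x + 1.1y = 638 and 1.61x + y = 714.
Substituting y = 714 - 1.61x into the first: x(1 - 1.1·1.61) = 638 - 1.1·714.
So x* = -147/-0.771 = 191, and then y* = 714 - 1.61·191 = 406.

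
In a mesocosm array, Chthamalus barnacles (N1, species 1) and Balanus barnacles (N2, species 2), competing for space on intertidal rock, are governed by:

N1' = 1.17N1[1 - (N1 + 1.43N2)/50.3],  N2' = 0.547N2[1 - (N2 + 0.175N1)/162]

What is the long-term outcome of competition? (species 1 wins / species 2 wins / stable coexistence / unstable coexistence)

Compare the nullcline intercepts: K1/α12 = 50.3/1.43 = 35.2 < K2 = 162; K2/α21 = 162/0.175 = 926 > K1 = 50.3.
Since the inequalities point opposite ways, species 2 can invade but species 1 cannot.

species 2 excludes species 1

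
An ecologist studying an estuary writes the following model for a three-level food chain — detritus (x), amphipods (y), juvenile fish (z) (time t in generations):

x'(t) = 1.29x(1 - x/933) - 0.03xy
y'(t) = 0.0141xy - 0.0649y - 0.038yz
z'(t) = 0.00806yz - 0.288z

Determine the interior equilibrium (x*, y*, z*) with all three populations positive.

x* ≈ 158, y* ≈ 35.7, z* ≈ 56.8

From dz/dt = 0: 0.00806y* = 0.288, so y* = 35.7.
From dx/dt = 0: 1.29(1 - x*/933) = 0.03·35.7, giving x* = 933·(1 - 0.831) = 158.
From dy/dt = 0: 0.0141·158 - 0.0649 = 0.038z*, so z* = 2.16/0.038 = 56.8.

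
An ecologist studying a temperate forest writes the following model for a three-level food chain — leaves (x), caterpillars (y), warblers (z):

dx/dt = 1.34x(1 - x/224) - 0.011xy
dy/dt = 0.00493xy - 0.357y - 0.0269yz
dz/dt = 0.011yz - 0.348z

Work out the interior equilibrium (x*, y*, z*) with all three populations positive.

x* ≈ 166, y* ≈ 31.6, z* ≈ 17.1

From dz/dt = 0: 0.011y* = 0.348, so y* = 31.6.
From dx/dt = 0: 1.34(1 - x*/224) = 0.011·31.6, giving x* = 224·(1 - 0.26) = 166.
From dy/dt = 0: 0.00493·166 - 0.357 = 0.0269z*, so z* = 0.461/0.0269 = 17.1.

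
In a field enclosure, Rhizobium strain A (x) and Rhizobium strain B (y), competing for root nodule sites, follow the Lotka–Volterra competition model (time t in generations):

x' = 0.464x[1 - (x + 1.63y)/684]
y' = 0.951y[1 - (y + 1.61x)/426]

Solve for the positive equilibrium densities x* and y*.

Setting both brackets to zero gives the nullclines x + 1.63y = 684 and 1.61x + y = 426.
Substituting y = 426 - 1.61x into the first: x(1 - 1.63·1.61) = 684 - 1.63·426.
So x* = -10.4/-1.62 = 6.39, and then y* = 426 - 1.61·6.39 = 416.

x* ≈ 6.39, y* ≈ 416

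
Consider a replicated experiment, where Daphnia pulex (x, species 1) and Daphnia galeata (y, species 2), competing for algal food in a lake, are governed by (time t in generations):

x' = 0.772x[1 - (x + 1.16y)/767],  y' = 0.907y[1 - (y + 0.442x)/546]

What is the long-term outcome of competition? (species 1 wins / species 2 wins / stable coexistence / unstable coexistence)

stable coexistence

Compare the nullcline intercepts: K1/α12 = 767/1.16 = 661 > K2 = 546; K2/α21 = 546/0.442 = 1240 > K1 = 767.
Since both inequalities hold, each species can invade when rare, so the interior equilibrium is stable.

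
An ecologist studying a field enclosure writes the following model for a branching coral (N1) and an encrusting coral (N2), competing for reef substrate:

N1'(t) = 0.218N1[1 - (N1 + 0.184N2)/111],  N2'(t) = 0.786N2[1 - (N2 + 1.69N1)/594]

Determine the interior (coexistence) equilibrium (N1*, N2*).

Setting both brackets to zero gives the nullclines N1 + 0.184N2 = 111 and 1.69N1 + N2 = 594.
Substituting N2 = 594 - 1.69N1 into the first: N1(1 - 0.184·1.69) = 111 - 0.184·594.
So N1* = 1.7/0.689 = 2.47, and then N2* = 594 - 1.69·2.47 = 590.

N1* ≈ 2.47, N2* ≈ 590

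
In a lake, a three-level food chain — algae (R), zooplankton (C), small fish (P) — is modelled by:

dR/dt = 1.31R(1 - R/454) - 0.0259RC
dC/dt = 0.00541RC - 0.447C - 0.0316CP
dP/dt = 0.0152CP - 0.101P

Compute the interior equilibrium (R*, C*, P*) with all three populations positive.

From dP/dt = 0: 0.0152C* = 0.101, so C* = 6.64.
From dR/dt = 0: 1.31(1 - R*/454) = 0.0259·6.64, giving R* = 454·(1 - 0.131) = 394.
From dC/dt = 0: 0.00541·394 - 0.447 = 0.0316P*, so P* = 1.69/0.0316 = 53.4.

R* ≈ 394, C* ≈ 6.64, P* ≈ 53.4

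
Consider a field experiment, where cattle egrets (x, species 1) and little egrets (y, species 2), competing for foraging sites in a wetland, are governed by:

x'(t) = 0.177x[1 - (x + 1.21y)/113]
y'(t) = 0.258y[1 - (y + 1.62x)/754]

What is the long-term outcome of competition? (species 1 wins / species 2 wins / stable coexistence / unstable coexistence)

Compare the nullcline intercepts: K1/α12 = 113/1.21 = 93.4 < K2 = 754; K2/α21 = 754/1.62 = 465 > K1 = 113.
Since the inequalities point opposite ways, species 2 can invade but species 1 cannot.

species 2 excludes species 1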